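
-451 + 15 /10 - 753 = -2405 /2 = -1202.50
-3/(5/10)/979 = -6/979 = -0.01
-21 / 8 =-2.62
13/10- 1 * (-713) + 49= 7633/10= 763.30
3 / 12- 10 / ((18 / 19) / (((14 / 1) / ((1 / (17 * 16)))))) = -1447031 / 36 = -40195.31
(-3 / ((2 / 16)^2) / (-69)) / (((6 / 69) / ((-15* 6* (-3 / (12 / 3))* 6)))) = 12960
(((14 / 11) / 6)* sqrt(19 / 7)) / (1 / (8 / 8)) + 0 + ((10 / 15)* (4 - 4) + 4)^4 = sqrt(133) / 33 + 256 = 256.35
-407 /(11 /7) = -259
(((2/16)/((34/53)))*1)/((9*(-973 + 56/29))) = -1537/68938128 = -0.00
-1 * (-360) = 360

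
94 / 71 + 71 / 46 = 9365 / 3266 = 2.87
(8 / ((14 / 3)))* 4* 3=144 / 7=20.57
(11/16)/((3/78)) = 143/8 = 17.88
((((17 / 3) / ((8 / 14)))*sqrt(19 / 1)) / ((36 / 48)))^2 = 269059 / 81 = 3321.72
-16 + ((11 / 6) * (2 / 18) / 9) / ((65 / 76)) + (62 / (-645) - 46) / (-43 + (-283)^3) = -122947365824492 / 7696942118775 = -15.97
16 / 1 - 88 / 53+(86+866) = 51216 / 53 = 966.34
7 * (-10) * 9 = -630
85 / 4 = 21.25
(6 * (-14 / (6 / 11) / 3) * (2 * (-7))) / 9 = 2156 / 27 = 79.85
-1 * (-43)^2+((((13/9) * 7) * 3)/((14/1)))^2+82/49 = -3250403/1764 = -1842.63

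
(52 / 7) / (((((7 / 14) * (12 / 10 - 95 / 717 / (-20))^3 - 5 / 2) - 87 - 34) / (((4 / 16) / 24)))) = -0.00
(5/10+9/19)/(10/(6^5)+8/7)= 503496/591641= 0.85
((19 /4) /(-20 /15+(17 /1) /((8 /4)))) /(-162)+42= 195029 /4644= 42.00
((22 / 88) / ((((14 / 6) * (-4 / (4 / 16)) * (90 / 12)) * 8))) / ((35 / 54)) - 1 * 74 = -74.00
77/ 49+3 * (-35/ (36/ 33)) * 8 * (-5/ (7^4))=1089/ 343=3.17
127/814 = 0.16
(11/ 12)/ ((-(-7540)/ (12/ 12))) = 11/ 90480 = 0.00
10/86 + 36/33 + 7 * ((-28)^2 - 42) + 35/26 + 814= 73917785/12298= 6010.55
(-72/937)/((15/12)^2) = -1152/23425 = -0.05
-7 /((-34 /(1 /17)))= 7 /578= 0.01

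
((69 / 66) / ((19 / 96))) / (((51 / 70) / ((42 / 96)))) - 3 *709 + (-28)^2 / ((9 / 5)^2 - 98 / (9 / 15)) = -90813270127 / 42660871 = -2128.73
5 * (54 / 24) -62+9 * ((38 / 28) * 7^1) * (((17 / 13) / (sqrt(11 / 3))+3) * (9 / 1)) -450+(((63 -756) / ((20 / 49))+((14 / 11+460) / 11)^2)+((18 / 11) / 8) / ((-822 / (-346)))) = 26163 * sqrt(33) / 286+74954843951 / 40116340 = 2393.94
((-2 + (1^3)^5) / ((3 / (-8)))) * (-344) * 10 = -27520 / 3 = -9173.33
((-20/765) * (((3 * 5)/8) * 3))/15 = -1/102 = -0.01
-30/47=-0.64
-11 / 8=-1.38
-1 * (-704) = 704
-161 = -161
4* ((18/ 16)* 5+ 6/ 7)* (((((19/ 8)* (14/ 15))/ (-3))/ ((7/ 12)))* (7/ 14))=-2299/ 140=-16.42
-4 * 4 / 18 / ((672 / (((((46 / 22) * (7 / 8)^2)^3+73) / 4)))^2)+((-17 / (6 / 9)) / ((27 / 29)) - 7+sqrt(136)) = -34030974537299826898159441 / 989571106019157057994752+2 * sqrt(34) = -22.73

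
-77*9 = -693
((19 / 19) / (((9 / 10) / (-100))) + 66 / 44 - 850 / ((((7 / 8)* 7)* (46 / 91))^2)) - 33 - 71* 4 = -240418559 / 466578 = -515.28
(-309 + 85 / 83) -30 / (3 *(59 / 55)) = -1553808 / 4897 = -317.30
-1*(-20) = 20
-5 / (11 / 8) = -40 / 11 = -3.64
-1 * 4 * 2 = -8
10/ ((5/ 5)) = 10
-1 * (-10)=10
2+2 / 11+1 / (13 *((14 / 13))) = 347 / 154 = 2.25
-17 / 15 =-1.13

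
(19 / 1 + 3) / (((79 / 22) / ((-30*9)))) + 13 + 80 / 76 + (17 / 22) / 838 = -45386217055 / 27672436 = -1640.12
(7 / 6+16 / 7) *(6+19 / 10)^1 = 2291 / 84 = 27.27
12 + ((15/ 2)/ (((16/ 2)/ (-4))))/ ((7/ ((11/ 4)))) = 1179/ 112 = 10.53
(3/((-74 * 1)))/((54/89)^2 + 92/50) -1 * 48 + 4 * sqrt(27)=-1553762907/32357684 + 12 * sqrt(3)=-27.23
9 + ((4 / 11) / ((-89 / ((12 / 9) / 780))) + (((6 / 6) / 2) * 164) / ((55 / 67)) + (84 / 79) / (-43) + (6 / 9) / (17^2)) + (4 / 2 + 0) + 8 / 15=62636028394853 / 562253215095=111.40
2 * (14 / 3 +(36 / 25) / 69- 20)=-52828 / 1725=-30.62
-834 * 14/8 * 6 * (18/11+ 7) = -831915/11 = -75628.64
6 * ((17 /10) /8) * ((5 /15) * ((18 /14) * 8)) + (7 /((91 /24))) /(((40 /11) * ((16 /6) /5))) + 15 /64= 5.56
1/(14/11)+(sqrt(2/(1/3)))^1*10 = 11/14+10*sqrt(6) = 25.28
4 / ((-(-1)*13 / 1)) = 4 / 13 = 0.31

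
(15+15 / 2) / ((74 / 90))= 2025 / 74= 27.36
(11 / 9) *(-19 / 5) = -209 / 45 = -4.64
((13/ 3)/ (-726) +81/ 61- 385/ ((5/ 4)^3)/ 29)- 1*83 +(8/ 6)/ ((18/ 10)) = -25352329747/ 288966150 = -87.73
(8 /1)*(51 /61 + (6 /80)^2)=82149 /12200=6.73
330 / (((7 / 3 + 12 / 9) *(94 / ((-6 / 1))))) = -270 / 47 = -5.74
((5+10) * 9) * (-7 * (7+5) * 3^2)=-102060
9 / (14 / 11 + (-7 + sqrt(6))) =-2079 / 1081 - 363 * sqrt(6) / 1081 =-2.75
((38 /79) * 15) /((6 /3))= 285 /79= 3.61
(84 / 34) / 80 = 21 / 680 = 0.03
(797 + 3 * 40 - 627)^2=84100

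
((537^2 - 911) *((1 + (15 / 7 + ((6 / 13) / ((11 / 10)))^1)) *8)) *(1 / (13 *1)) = 8200601824 / 13013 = 630185.34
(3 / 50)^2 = 9 / 2500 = 0.00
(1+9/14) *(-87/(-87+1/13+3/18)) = 78039/47369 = 1.65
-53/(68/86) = -2279/34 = -67.03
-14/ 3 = -4.67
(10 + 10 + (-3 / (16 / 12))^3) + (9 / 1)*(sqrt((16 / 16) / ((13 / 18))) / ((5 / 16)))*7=245.83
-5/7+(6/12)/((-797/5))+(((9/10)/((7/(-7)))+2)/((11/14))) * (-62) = -4882597/55790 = -87.52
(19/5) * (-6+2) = -76/5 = -15.20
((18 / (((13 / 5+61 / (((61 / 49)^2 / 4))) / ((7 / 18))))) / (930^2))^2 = 182329 / 71295609340219107600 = 0.00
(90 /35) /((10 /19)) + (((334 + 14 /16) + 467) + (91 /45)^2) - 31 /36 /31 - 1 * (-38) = 96256451 /113400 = 848.82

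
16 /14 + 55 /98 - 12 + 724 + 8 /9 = 630271 /882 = 714.59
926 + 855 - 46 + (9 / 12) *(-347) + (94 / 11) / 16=129825 / 88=1475.28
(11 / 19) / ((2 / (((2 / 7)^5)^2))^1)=5632 / 5367029731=0.00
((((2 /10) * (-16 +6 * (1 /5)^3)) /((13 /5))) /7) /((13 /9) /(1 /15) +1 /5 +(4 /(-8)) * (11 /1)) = -11964 /1117025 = -0.01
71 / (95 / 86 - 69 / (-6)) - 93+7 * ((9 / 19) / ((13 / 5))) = -11525461 / 133874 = -86.09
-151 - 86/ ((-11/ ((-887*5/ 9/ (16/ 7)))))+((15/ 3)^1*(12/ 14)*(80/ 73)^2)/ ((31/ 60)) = -1672881001111/ 915863256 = -1826.56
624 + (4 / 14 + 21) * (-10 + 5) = 3623 / 7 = 517.57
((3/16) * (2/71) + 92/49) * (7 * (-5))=-262015/3976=-65.90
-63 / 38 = -1.66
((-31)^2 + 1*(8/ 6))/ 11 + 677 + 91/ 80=2021243/ 2640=765.62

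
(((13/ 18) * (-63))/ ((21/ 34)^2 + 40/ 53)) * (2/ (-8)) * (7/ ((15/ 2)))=9756929/ 1044195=9.34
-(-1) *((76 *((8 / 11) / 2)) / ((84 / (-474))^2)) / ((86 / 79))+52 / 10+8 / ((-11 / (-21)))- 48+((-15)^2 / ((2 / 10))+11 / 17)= 3755861364 / 1970045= 1906.49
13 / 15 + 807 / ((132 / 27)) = 109517 / 660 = 165.93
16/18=0.89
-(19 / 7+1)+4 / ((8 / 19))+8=193 / 14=13.79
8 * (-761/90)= -3044/45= -67.64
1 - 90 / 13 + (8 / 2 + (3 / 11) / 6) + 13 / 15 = -4337 / 4290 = -1.01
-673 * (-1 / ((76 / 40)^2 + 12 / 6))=67300 / 561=119.96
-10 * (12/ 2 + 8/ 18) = -580/ 9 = -64.44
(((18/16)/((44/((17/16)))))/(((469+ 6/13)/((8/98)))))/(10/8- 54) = -117/1306518752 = -0.00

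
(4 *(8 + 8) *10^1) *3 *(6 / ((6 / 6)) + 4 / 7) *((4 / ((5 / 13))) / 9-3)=-488704 / 21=-23271.62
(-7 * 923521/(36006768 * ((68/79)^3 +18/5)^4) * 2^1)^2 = 1163332272829127499103581776449278548102407803674135970750390625/938423926608078680142018603156774187062792380097242399892182639591424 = 0.00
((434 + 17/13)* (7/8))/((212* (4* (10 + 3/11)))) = 435743/9965696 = 0.04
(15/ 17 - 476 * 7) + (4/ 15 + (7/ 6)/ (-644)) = -156283613/ 46920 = -3330.85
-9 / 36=-1 / 4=-0.25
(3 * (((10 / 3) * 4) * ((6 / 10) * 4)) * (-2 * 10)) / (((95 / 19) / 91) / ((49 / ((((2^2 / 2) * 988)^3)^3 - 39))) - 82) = -219520 / 58882719483582659320614301873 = -0.00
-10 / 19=-0.53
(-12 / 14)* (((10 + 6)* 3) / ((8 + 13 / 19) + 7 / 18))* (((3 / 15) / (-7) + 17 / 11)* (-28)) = 230086656 / 1194655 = 192.60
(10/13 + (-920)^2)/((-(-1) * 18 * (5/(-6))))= -56426.72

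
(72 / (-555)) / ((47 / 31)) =-744 / 8695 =-0.09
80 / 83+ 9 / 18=1.46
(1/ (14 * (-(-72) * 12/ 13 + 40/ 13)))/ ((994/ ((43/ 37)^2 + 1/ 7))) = 23257/ 15069344164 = 0.00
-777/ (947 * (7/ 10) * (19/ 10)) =-0.62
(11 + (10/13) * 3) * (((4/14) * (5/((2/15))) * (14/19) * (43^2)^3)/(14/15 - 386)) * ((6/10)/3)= -246059056682325/713336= -344941313.33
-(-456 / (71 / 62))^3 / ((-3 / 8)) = -60261276745728 / 357911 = -168369445.88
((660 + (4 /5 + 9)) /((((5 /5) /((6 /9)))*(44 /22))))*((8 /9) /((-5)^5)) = -26792 /421875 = -0.06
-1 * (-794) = 794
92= 92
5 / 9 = 0.56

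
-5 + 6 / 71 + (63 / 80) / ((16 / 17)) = -370679 / 90880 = -4.08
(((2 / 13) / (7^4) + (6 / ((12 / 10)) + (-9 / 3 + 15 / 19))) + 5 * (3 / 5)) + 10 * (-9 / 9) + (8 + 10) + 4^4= 269.79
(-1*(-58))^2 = 3364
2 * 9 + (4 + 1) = 23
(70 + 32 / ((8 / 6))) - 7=87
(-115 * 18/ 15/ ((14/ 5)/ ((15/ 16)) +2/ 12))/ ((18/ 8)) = -19.45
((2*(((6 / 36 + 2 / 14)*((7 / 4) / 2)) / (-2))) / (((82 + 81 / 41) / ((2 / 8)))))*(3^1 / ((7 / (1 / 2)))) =-533 / 3084928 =-0.00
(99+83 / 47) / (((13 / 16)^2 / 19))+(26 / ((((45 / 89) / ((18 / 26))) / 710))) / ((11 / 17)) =3666438500 / 87373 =41963.06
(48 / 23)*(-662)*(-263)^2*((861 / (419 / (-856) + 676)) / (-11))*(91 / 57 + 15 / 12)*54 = 430082889995267712 / 252689569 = 1702020750.98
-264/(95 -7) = -3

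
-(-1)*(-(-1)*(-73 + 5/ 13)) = -944/ 13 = -72.62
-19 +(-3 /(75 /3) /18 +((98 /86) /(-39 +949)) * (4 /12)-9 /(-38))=-29902481 /1593150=-18.77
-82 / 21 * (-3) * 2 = 164 / 7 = 23.43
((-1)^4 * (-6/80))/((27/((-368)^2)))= -16928/45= -376.18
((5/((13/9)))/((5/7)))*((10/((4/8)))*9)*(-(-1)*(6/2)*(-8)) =-272160/13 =-20935.38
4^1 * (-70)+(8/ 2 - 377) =-653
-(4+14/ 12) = -5.17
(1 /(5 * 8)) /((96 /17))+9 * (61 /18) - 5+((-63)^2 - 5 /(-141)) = 720934559 /180480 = 3994.54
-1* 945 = -945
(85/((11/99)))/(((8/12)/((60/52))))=34425/26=1324.04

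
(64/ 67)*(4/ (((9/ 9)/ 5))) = 1280/ 67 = 19.10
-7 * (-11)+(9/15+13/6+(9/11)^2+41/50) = 737399/9075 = 81.26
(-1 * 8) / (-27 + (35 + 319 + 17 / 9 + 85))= -72 / 3725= -0.02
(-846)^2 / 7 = 715716 / 7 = 102245.14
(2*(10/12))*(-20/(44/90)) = -68.18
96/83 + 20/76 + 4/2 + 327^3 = 55141045184/1577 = 34965786.42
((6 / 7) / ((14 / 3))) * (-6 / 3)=-18 / 49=-0.37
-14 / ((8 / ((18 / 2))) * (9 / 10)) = -35 / 2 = -17.50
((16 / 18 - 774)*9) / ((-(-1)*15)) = -6958 / 15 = -463.87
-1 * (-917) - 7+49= 959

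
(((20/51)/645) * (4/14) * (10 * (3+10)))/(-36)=-260/414477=-0.00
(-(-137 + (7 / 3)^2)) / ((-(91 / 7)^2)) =-1184 / 1521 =-0.78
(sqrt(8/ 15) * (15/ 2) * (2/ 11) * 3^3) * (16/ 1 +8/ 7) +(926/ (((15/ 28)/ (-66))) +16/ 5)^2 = 6480 * sqrt(30)/ 77 +13014246400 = 13014246860.94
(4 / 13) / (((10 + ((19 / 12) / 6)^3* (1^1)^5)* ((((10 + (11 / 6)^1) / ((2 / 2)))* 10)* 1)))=4478976 / 17257049485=0.00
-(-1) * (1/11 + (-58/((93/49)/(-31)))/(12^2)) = 15847/2376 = 6.67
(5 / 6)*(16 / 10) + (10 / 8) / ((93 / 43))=237 / 124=1.91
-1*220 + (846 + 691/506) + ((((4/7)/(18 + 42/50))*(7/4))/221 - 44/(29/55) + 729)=1944294192649/1527431334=1272.92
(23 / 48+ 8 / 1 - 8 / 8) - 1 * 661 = -31369 / 48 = -653.52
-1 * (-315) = 315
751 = 751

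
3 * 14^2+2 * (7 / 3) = 1778 / 3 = 592.67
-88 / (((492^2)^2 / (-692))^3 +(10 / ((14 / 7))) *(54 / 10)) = 455639096 / 3143411655958044684339691575465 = 0.00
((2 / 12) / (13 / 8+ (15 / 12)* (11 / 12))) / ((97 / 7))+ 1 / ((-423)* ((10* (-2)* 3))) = 204883 / 46775340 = 0.00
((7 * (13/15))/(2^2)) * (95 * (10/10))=1729/12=144.08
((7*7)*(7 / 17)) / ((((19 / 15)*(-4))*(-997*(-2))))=-5145 / 2576248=-0.00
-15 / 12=-5 / 4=-1.25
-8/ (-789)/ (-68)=-2/ 13413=-0.00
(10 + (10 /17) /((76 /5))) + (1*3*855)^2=4250185835 /646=6579235.04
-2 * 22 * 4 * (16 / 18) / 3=-1408 / 27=-52.15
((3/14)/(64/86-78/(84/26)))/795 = -43/3732790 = -0.00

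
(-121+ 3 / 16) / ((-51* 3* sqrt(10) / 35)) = 13531* sqrt(10) / 4896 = 8.74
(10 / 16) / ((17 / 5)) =25 / 136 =0.18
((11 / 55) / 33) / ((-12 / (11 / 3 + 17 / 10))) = -161 / 59400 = -0.00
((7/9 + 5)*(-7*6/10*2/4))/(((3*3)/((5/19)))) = -182/513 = -0.35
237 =237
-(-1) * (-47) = -47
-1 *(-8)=8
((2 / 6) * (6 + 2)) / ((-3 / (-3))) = 8 / 3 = 2.67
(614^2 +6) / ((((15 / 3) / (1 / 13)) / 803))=302732606 / 65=4657424.71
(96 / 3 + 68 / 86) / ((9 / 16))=7520 / 129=58.29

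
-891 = -891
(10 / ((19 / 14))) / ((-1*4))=-1.84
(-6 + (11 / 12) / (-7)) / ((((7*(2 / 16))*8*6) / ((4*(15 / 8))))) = -2575 / 2352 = -1.09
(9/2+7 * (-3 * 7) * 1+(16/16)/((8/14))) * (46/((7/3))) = -38847/14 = -2774.79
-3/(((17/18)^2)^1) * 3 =-2916/289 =-10.09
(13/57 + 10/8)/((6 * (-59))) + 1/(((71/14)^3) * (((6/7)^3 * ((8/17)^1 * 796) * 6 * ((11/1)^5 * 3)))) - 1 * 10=-2000620448170109983175/199978546985024436288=-10.00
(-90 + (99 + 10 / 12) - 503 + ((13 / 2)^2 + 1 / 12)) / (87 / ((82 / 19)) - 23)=110905 / 699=158.66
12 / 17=0.71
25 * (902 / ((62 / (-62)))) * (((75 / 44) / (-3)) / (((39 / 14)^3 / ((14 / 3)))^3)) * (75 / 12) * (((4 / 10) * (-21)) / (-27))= 12711838165398400000 / 50720991761578437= 250.62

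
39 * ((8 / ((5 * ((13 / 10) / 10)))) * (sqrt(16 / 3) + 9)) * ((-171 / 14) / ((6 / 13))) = -800280 / 7 - 118560 * sqrt(3) / 7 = -143661.71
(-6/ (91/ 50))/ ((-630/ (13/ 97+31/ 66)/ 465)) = 2995375/ 2039037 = 1.47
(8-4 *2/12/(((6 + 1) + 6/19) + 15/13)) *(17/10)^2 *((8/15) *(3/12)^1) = 7183673/2353500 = 3.05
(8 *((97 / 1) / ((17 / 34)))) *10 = 15520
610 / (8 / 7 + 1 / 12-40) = -51240 / 3257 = -15.73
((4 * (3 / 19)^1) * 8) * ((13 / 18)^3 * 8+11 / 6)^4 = 4988504415030242 / 1788720397713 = 2788.87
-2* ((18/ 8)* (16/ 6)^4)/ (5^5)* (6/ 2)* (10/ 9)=-0.24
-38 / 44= -19 / 22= -0.86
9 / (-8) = -9 / 8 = -1.12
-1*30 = -30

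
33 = 33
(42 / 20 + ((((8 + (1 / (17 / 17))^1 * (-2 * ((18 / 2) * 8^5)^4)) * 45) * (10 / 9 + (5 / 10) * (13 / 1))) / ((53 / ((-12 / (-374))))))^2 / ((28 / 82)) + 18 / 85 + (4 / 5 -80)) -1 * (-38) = 198142236173292449805023884148213050026898271064896699 / 6875954470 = 28816688219474561152093240000000000000000000.00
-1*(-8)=8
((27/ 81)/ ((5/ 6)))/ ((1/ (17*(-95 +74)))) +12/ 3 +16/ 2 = -130.80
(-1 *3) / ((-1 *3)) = 1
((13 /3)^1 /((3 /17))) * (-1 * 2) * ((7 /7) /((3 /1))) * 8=-3536 /27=-130.96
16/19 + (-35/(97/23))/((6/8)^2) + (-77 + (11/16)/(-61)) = -1471942633/16188912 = -90.92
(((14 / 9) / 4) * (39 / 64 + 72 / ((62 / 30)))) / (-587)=-164101 / 6987648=-0.02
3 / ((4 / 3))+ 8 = 41 / 4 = 10.25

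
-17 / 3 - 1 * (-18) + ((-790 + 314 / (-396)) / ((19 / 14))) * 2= -2168879 / 1881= -1153.05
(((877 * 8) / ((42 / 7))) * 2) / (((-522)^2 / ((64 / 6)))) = 56128 / 613089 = 0.09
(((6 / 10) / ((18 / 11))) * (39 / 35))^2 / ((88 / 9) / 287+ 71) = 7545681 / 3210917500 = 0.00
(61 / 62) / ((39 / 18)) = 183 / 403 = 0.45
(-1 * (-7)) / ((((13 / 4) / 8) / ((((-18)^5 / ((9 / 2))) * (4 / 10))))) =-188116992 / 65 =-2894107.57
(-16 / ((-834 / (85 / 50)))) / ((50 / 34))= 1156 / 52125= 0.02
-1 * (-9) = 9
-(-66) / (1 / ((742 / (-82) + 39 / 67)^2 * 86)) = 3070344585264 / 7546009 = 406883.24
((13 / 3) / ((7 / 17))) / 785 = 221 / 16485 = 0.01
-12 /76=-3 /19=-0.16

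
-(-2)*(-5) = -10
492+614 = 1106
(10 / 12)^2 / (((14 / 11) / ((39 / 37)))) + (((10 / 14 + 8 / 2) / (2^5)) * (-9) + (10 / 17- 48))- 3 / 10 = -102422647 / 2113440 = -48.46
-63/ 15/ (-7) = 3/ 5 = 0.60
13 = 13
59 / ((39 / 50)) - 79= -131 / 39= -3.36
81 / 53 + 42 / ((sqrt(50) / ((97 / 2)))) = 289.60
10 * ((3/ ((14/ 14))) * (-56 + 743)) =20610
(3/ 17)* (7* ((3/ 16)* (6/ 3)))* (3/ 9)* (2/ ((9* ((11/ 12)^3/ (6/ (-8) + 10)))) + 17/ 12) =456757/ 724064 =0.63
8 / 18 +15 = 139 / 9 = 15.44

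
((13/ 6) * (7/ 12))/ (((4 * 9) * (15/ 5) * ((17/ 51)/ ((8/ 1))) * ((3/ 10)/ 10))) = 2275/ 243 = 9.36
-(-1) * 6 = 6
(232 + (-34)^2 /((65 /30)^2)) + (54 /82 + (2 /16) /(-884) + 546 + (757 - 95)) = 6358586443 /3769376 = 1686.91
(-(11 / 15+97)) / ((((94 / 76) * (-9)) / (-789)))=-14651204 / 2115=-6927.28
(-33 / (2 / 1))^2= 272.25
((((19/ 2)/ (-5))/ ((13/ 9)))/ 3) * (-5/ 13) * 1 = 57/ 338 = 0.17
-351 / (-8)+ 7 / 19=6725 / 152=44.24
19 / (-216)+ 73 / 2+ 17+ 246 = 64673 / 216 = 299.41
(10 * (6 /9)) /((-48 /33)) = -55 /12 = -4.58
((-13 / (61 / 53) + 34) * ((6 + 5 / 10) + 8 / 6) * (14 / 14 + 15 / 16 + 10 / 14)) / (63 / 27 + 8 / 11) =212665365 / 1380064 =154.10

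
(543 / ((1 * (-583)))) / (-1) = 543 / 583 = 0.93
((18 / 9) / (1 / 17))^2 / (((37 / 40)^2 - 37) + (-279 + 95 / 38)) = -1849600 / 500231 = -3.70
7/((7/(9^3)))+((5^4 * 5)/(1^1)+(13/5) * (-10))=3828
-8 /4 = -2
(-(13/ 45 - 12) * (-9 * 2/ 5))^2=1110916/ 625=1777.47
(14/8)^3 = 343/64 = 5.36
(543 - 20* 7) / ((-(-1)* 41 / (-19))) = -7657 / 41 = -186.76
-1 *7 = -7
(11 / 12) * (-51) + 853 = 806.25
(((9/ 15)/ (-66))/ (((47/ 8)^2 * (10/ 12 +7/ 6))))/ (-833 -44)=16/ 106551115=0.00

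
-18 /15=-6 /5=-1.20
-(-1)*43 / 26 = 43 / 26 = 1.65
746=746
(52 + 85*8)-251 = 481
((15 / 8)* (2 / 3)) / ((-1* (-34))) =5 / 136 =0.04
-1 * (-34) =34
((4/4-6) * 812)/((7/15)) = -8700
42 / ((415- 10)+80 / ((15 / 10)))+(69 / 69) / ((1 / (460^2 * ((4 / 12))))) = 290950378 / 4125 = 70533.42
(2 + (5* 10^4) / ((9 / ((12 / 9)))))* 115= 852081.85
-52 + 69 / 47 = -50.53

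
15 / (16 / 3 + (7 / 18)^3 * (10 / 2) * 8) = 10935 / 5603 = 1.95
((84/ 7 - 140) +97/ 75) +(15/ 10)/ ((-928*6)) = -35275211/ 278400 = -126.71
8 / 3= 2.67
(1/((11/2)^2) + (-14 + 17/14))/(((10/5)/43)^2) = -39943947/6776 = -5894.92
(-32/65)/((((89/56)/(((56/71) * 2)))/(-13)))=200704/31595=6.35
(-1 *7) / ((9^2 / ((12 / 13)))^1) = -0.08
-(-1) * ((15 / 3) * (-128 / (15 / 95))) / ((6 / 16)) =-10808.89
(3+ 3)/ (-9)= -2/ 3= -0.67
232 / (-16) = -29 / 2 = -14.50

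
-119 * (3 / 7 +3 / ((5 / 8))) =-3111 / 5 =-622.20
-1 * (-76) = 76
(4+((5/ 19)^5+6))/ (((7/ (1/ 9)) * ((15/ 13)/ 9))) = 21462233/ 17332693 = 1.24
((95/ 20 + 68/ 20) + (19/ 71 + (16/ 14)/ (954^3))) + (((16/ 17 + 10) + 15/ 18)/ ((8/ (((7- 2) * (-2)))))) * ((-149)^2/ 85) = -2391794197026769021/ 623547238111560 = -3835.79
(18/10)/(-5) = -9/25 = -0.36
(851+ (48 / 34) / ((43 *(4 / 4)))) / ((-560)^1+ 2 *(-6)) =-56555 / 38012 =-1.49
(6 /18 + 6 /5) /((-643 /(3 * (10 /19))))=-46 /12217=-0.00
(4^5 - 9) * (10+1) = 11165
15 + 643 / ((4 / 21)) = 13563 / 4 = 3390.75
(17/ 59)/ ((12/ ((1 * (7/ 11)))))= 119/ 7788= 0.02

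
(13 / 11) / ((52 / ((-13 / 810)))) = -13 / 35640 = -0.00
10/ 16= 0.62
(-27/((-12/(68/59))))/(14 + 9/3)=9/59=0.15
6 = 6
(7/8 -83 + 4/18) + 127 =3247/72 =45.10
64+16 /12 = 196 /3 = 65.33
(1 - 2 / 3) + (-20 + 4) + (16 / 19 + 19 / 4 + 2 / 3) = -715 / 76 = -9.41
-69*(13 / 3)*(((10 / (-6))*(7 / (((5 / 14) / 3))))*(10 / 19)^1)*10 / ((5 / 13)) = 7618520 / 19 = 400974.74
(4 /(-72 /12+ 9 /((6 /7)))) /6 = 4 /27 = 0.15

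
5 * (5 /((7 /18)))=450 /7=64.29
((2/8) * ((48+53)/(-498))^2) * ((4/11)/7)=10201/19096308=0.00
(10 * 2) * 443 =8860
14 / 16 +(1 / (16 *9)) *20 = 73 / 72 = 1.01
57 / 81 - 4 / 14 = 79 / 189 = 0.42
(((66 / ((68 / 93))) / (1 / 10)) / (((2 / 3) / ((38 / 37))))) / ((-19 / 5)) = -230175 / 629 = -365.94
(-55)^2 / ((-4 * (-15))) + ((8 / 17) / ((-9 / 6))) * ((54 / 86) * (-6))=452623 / 8772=51.60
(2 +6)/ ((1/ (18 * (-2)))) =-288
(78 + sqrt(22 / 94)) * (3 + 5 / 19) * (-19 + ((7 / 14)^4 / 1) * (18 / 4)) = -724191 / 152-18569 * sqrt(517) / 14288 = -4793.96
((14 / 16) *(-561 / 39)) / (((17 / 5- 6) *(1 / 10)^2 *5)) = 32725 / 338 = 96.82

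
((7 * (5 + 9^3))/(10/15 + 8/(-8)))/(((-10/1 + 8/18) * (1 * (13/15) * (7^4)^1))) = 148635/191737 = 0.78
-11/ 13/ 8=-11/ 104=-0.11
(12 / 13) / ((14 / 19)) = 114 / 91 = 1.25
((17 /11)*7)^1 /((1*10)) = 119 /110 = 1.08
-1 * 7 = -7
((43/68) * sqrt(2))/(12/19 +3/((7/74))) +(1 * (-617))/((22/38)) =-11723/11 +5719 * sqrt(2)/292536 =-1065.70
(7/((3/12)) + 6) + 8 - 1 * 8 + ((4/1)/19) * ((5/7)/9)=34.02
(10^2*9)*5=4500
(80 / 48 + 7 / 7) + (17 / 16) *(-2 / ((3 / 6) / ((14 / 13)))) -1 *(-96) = 7339 / 78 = 94.09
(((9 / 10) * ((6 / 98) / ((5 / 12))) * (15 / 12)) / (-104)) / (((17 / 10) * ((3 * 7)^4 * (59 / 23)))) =-23 / 12272202488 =-0.00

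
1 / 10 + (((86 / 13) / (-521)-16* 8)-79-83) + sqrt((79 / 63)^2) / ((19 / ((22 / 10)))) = -289.77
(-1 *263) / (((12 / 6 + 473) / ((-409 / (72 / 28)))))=88.07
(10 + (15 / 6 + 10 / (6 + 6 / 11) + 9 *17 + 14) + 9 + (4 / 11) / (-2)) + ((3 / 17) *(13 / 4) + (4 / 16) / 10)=12820723 / 67320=190.44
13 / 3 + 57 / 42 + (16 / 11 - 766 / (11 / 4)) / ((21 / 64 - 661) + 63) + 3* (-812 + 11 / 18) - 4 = -21489216890 / 8835981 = -2432.01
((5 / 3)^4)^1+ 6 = 1111 / 81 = 13.72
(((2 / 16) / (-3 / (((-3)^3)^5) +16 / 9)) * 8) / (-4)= -4782969 / 34012228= -0.14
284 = 284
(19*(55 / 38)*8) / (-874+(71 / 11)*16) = -1210 / 4239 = -0.29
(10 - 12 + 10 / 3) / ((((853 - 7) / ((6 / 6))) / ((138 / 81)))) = 92 / 34263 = 0.00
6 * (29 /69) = 58 /23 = 2.52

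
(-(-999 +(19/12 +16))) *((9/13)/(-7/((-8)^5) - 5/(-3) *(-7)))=-58.24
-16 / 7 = -2.29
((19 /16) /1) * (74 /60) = 703 /480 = 1.46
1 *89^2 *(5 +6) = 87131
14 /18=7 /9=0.78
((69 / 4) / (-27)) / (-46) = 1 / 72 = 0.01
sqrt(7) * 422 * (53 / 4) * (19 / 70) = 212477 * sqrt(7) / 140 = 4015.44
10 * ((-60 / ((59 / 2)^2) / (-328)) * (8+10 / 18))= 0.02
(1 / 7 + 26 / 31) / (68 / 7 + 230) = 213 / 52018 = 0.00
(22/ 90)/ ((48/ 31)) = 341/ 2160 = 0.16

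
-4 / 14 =-2 / 7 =-0.29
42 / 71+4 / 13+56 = 52518 / 923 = 56.90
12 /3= 4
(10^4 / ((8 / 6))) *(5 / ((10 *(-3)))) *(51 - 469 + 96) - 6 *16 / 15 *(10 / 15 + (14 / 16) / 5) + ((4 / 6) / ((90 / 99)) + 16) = 30188351 / 75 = 402511.35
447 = 447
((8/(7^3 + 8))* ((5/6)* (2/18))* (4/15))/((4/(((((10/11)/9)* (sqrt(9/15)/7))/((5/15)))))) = 8* sqrt(15)/6567561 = 0.00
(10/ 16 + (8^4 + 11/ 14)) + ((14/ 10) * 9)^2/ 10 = 28793007/ 7000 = 4113.29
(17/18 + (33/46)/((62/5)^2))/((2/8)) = 1510429/397854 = 3.80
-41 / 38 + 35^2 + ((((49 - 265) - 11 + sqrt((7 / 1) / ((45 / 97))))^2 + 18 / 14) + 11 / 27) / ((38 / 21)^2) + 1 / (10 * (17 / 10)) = 3123637393 / 184110 - 33369 * sqrt(3395) / 3610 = 16427.56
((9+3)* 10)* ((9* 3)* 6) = 19440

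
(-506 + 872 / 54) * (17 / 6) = -112421 / 81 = -1387.91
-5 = -5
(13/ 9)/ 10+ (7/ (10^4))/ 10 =0.14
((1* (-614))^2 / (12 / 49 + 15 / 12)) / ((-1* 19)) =-73891216 / 5567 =-13273.08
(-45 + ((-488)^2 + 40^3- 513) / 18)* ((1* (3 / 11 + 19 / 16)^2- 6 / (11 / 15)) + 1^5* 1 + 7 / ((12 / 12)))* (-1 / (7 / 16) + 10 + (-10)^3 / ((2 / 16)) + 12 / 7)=-8068125409813 / 30976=-260463759.36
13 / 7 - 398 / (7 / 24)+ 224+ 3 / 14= -2277 / 2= -1138.50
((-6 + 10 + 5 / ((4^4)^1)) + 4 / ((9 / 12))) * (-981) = -2348841 / 256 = -9175.16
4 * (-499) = -1996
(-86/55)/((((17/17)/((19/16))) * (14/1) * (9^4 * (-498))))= 817/20127048480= 0.00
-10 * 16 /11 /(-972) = 40 /2673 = 0.01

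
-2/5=-0.40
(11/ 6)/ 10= 11/ 60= 0.18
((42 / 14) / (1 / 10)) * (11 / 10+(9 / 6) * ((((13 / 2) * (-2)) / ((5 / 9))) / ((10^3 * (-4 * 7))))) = 925053 / 28000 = 33.04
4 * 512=2048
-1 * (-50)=50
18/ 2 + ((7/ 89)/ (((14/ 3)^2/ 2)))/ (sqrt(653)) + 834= 9 * sqrt(653)/ 813638 + 843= 843.00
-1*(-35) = 35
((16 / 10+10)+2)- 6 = 38 / 5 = 7.60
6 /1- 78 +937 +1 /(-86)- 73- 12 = 67079 /86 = 779.99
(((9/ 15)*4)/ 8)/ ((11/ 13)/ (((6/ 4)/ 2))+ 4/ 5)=117/ 752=0.16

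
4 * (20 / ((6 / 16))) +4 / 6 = 214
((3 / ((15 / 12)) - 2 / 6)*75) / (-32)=-155 / 32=-4.84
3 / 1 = 3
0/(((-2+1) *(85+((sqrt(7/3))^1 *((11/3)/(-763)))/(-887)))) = 0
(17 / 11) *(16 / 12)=68 / 33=2.06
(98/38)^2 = 2401/361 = 6.65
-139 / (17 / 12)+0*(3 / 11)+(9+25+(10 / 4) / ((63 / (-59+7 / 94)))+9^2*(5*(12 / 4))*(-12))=-2949034615 / 201348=-14646.46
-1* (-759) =759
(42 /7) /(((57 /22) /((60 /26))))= 1320 /247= 5.34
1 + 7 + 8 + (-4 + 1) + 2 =15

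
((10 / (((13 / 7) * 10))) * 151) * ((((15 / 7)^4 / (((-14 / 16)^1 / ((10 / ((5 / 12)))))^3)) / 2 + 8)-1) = -27052144555049 / 1529437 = -17687648.82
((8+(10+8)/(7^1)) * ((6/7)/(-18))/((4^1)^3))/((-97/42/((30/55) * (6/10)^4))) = 8991/37345000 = 0.00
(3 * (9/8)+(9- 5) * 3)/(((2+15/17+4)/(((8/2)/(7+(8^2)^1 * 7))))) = 697/35490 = 0.02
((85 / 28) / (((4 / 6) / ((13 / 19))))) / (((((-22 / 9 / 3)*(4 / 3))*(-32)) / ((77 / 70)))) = 53703 / 544768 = 0.10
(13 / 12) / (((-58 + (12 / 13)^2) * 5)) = -2197 / 579480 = -0.00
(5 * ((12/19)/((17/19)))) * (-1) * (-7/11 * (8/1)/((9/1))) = 1120/561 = 2.00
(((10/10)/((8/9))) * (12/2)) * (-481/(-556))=12987/2224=5.84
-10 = -10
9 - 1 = 8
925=925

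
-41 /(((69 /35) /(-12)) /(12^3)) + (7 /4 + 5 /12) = 59512619 /138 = 431250.86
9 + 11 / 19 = 182 / 19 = 9.58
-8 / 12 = -2 / 3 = -0.67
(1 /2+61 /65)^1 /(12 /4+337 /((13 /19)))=187 /64420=0.00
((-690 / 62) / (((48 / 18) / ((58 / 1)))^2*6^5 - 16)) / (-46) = 12615 / 22816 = 0.55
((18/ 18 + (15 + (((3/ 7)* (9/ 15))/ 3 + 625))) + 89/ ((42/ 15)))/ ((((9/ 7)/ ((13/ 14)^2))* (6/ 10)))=7960069/ 10584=752.09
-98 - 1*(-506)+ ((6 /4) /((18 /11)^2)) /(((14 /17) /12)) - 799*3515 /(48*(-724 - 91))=80172833 /164304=487.95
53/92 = 0.58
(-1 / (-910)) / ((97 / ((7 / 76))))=1 / 958360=0.00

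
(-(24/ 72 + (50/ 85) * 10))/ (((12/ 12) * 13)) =-317/ 663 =-0.48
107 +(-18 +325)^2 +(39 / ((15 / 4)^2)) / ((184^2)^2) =506969806003213 / 5372947200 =94356.00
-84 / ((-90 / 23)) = 322 / 15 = 21.47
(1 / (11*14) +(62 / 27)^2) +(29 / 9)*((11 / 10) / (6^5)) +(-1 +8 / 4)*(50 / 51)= 5735018371 / 916090560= 6.26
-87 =-87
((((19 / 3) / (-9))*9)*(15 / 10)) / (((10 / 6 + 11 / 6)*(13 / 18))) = -342 / 91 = -3.76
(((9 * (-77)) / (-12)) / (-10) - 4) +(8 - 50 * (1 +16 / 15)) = -105.11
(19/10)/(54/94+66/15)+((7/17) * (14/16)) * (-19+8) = -569367/158984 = -3.58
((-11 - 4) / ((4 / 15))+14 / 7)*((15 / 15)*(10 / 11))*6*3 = -887.73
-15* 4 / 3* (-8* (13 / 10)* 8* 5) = 8320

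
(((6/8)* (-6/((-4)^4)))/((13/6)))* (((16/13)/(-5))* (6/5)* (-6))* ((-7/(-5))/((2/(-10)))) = 1701/16900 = 0.10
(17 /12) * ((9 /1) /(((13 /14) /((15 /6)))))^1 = 1785 /52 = 34.33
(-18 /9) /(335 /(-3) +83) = 3 /43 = 0.07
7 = 7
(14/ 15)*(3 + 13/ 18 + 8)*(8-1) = 76.59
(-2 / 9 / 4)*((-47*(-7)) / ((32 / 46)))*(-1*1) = 7567 / 288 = 26.27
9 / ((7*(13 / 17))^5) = 12778713 / 6240321451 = 0.00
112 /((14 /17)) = 136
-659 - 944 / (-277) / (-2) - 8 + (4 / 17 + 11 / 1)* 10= -2619857 / 4709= -556.35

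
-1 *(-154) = 154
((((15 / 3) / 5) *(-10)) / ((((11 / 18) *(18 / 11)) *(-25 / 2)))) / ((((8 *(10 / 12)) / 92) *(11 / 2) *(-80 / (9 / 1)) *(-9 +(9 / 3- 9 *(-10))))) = -207 / 77000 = -0.00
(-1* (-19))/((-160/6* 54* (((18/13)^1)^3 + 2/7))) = -292201/65113920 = -0.00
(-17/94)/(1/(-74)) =629/47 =13.38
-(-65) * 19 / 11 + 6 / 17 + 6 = 118.63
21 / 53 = 0.40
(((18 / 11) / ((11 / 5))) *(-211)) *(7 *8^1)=-1063440 / 121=-8788.76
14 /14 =1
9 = 9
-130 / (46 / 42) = -2730 / 23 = -118.70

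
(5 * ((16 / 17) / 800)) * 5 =1 / 34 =0.03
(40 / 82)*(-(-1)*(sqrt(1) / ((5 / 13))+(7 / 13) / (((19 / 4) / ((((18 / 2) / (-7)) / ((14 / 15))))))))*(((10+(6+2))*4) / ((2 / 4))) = 12169152 / 70889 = 171.66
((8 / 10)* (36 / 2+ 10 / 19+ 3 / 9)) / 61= 860 / 3477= 0.25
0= 0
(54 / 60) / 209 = 9 / 2090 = 0.00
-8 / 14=-0.57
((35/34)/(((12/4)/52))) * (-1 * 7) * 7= -44590/51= -874.31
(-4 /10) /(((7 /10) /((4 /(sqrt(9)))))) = -16 /21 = -0.76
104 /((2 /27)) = 1404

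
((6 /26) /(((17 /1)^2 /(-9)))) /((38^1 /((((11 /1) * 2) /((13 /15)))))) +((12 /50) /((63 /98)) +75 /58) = 6707540521 /4036708650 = 1.66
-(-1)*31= 31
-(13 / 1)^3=-2197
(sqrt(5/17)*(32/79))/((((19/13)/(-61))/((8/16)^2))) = -2.29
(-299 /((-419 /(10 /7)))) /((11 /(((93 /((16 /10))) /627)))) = 231725 /26971868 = 0.01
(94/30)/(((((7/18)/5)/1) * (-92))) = -141/322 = -0.44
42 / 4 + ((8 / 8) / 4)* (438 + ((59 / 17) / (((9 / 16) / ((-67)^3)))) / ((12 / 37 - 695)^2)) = 12032255964148 / 101078563977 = 119.04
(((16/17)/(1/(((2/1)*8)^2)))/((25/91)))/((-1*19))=-372736/8075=-46.16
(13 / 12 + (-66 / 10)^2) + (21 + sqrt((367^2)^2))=40426393 / 300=134754.64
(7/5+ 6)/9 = 37/45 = 0.82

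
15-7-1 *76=-68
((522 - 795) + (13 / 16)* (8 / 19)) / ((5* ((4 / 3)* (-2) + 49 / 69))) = 238303 / 8550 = 27.87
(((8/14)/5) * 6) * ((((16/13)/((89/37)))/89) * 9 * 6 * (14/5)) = 1534464/2574325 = 0.60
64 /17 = 3.76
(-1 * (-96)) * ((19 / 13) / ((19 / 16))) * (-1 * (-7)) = 10752 / 13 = 827.08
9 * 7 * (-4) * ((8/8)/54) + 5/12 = -17/4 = -4.25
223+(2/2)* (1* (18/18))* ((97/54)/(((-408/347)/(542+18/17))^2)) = 7781529623903/20295603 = 383409.63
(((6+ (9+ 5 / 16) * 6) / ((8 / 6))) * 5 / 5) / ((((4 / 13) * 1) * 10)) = 3861 / 256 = 15.08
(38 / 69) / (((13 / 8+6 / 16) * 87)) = 19 / 6003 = 0.00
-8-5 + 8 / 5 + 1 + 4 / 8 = -9.90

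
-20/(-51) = 20/51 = 0.39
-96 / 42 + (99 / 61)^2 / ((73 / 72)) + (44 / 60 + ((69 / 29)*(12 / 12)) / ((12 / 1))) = 4115041891 / 3308489940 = 1.24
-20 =-20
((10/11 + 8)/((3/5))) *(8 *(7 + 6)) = 50960/33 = 1544.24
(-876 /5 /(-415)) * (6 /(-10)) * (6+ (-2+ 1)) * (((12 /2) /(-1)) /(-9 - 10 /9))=-141912 /188825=-0.75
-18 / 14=-9 / 7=-1.29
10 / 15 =2 / 3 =0.67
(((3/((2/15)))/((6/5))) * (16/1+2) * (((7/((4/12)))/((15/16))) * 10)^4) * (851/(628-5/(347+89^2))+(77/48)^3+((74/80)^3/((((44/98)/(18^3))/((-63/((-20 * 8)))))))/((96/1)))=8258826132938686735388/203983175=40487781077722.15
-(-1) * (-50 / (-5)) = 10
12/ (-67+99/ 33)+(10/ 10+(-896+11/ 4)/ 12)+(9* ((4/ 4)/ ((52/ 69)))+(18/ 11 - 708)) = -878645/ 1144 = -768.05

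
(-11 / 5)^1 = -11 / 5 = -2.20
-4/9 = -0.44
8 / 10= 4 / 5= 0.80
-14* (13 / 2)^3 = -15379 / 4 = -3844.75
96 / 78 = 16 / 13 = 1.23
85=85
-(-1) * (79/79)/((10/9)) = 9/10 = 0.90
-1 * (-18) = 18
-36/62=-18/31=-0.58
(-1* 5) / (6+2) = -5 / 8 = -0.62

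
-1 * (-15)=15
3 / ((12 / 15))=15 / 4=3.75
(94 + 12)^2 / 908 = 12.37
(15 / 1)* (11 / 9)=55 / 3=18.33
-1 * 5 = -5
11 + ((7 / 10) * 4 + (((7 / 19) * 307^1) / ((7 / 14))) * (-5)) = -106139 / 95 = -1117.25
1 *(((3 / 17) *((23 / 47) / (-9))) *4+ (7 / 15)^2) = 32251 / 179775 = 0.18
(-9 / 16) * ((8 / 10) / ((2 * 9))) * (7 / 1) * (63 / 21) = -0.52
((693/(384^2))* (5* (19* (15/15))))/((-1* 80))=-1463/262144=-0.01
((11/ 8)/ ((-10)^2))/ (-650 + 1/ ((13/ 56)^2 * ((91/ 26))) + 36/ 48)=-1859/ 87061800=-0.00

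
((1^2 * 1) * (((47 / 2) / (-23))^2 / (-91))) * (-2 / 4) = 2209 / 385112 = 0.01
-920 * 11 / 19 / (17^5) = -0.00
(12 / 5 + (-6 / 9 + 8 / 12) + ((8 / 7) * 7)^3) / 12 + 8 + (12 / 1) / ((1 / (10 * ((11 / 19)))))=34297 / 285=120.34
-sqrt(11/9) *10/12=-5 *sqrt(11)/18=-0.92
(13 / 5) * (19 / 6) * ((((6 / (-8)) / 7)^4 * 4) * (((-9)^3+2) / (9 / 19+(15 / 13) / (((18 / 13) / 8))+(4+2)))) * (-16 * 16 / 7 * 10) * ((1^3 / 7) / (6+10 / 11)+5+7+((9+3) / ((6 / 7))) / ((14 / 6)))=139443768243 / 88119101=1582.45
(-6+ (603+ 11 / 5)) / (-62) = -1498 / 155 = -9.66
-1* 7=-7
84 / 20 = 21 / 5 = 4.20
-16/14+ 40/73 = -304/511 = -0.59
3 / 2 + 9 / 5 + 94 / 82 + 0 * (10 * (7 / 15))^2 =1823 / 410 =4.45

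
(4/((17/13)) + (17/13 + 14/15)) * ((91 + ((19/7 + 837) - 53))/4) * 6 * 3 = 161915904/7735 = 20932.89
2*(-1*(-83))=166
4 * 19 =76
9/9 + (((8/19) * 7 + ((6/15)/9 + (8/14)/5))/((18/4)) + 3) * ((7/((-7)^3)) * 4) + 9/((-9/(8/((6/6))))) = -3854159/527877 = -7.30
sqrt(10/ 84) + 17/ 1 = sqrt(210)/ 42 + 17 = 17.35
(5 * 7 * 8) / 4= 70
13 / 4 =3.25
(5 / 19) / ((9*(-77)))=-5 / 13167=-0.00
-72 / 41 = -1.76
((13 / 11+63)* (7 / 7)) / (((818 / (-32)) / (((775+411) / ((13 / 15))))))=-200955840 / 58487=-3435.91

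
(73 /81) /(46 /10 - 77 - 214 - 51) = -365 /136647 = -0.00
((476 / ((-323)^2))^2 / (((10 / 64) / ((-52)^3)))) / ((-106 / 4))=7055147008 / 9980633785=0.71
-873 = -873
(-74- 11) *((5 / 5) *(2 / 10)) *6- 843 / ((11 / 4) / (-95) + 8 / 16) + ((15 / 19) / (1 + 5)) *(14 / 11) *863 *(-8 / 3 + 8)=-125793826 / 112233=-1120.83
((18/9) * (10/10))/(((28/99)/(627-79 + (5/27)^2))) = 4394687/1134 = 3875.39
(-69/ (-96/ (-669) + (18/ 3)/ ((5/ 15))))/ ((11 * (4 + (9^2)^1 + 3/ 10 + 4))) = -76935/ 19871929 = -0.00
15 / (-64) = -15 / 64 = -0.23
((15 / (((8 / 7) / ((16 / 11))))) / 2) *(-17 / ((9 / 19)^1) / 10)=-2261 / 66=-34.26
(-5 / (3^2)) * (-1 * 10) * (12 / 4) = 50 / 3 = 16.67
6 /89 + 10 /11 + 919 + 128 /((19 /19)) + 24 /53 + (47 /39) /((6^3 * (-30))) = 13747928411471 /13112882640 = 1048.43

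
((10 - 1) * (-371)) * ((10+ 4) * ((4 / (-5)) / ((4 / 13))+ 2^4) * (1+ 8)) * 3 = -84563514 / 5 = -16912702.80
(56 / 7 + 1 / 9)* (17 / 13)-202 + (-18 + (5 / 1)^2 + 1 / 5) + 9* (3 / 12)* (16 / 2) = -97223 / 585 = -166.19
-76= -76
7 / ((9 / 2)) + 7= 77 / 9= 8.56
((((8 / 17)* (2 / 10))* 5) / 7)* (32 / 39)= 256 / 4641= 0.06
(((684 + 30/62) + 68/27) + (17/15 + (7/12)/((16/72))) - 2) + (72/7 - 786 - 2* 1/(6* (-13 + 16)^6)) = -86.95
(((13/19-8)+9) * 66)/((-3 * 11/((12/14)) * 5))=-384/665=-0.58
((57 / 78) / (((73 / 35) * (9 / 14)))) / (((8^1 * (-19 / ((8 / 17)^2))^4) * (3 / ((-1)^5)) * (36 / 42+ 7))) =-719323136 / 13485741653282648607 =-0.00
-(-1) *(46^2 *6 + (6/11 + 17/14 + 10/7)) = 1955675/154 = 12699.19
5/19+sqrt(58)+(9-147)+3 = -2560/19+sqrt(58) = -127.12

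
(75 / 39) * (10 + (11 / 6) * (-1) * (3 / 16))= 7725 / 416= 18.57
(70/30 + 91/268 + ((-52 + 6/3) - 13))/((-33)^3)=48503/28893348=0.00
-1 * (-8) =8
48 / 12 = 4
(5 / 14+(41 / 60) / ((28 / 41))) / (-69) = -2281 / 115920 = -0.02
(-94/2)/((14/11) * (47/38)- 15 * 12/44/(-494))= -255398/8599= -29.70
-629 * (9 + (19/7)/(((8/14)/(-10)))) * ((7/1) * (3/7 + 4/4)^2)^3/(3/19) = 65730500000/147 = 447146258.50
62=62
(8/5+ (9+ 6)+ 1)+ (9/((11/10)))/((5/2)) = 1148/55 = 20.87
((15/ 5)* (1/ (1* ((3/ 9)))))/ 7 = 9/ 7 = 1.29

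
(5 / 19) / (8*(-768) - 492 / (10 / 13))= -25 / 644442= -0.00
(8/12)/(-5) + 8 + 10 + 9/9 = 283/15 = 18.87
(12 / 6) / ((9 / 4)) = 8 / 9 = 0.89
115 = 115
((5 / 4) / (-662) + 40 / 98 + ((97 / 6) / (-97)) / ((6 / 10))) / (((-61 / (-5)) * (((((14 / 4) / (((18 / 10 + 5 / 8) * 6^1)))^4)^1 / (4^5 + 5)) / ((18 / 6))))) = 215205032419371 / 22161641600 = 9710.70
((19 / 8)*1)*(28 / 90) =133 / 180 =0.74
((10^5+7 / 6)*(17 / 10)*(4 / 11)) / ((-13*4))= -10200119 / 8580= -1188.83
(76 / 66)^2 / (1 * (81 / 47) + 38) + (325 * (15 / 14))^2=48319402724003 / 398499948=121253.22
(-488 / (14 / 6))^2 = 2143296 / 49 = 43740.73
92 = 92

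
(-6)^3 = -216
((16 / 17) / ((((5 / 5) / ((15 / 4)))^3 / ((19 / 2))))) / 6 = 21375 / 272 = 78.58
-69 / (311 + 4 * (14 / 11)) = -253 / 1159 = -0.22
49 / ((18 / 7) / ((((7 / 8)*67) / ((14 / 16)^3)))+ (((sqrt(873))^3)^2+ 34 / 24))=315168 / 4279457993845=0.00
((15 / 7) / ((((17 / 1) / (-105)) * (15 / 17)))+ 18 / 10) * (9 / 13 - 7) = 5412 / 65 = 83.26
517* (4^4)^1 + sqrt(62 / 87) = sqrt(5394) / 87 + 132352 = 132352.84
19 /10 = 1.90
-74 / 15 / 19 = -74 / 285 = -0.26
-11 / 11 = -1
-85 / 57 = -1.49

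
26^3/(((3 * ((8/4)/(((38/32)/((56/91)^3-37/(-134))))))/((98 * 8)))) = 2408654919944/449691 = 5356244.44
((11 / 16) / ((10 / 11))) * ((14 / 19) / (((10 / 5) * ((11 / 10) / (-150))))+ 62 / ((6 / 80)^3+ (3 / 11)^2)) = 51845446675 / 88048584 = 588.83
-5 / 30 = -1 / 6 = -0.17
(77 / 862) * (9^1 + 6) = 1155 / 862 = 1.34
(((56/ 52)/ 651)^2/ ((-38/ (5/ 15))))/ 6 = -1/ 249947451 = -0.00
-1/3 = -0.33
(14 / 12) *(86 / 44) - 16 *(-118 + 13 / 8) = 246085 / 132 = 1864.28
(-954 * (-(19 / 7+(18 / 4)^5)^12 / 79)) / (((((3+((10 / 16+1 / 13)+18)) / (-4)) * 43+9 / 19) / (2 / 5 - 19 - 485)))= 3755158695540740686002964379455059972735318690929503617543930314168542804521 / 90622131399983351991960353112064000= 41437545525898219368012160000000000000000.00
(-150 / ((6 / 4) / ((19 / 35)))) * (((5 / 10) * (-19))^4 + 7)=-442540.54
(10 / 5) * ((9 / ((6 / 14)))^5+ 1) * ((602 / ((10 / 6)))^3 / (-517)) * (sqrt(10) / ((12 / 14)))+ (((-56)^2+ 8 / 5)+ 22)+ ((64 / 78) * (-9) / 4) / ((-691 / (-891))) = 141806514 / 44915 - 5103098111201328 * sqrt(10) / 5875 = -2746793725302.25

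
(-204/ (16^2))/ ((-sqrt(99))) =17 * sqrt(11)/ 704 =0.08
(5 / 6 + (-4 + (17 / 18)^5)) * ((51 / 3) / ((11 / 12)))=-77584175 / 1732104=-44.79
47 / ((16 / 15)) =705 / 16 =44.06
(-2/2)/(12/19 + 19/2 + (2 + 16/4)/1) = -38/613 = -0.06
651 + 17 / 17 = 652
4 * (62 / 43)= 248 / 43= 5.77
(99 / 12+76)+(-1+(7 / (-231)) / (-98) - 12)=460847 / 6468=71.25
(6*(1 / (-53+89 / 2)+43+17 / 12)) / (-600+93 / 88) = -397628 / 896019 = -0.44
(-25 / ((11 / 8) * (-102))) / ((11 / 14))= 1400 / 6171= 0.23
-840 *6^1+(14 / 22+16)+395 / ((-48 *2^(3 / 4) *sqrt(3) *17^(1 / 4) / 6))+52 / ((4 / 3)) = -54828 / 11 - 395 *17^(3 / 4) *2^(1 / 4) *sqrt(3) / 816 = -4992.71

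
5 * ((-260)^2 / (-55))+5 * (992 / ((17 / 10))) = -603600 / 187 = -3227.81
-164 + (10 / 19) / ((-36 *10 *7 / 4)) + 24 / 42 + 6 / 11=-2144693 / 13167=-162.88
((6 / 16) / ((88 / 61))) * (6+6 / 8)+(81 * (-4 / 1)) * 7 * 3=-19155123 / 2816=-6802.25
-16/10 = -8/5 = -1.60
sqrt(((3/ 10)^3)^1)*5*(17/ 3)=17*sqrt(30)/ 20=4.66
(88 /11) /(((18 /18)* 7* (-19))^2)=0.00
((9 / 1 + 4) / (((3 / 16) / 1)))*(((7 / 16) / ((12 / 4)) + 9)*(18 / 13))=878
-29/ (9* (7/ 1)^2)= -29/ 441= -0.07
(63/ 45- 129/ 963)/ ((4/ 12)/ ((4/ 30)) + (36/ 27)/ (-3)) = 12192/ 19795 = 0.62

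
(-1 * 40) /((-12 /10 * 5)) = 6.67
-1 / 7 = -0.14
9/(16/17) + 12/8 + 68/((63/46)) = 61199/1008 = 60.71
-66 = -66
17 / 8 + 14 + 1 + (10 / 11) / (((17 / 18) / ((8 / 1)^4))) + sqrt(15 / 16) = sqrt(15) / 4 + 5923859 / 1496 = 3960.77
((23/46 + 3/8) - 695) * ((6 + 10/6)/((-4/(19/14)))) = 808887/448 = 1805.55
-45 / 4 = -11.25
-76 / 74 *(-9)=342 / 37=9.24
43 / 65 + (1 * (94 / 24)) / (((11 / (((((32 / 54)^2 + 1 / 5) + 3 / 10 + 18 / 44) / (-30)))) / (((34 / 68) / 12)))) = 0.66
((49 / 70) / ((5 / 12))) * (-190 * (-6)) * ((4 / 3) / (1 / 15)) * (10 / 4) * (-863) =-82640880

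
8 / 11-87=-949 / 11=-86.27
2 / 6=1 / 3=0.33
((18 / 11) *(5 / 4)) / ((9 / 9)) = 45 / 22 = 2.05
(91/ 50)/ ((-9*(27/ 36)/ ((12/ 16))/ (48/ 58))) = -364/ 2175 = -0.17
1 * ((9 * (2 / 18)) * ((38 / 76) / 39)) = 1 / 78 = 0.01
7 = 7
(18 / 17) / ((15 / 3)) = 18 / 85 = 0.21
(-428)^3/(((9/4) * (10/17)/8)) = -21325548544/45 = -473901078.76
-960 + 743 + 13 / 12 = -2591 / 12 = -215.92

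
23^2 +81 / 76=40285 / 76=530.07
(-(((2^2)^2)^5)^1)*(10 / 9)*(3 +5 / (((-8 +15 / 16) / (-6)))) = -954204160 / 113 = -8444284.60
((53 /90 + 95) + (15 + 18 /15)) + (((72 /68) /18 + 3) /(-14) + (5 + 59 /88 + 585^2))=161325357581 /471240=342342.24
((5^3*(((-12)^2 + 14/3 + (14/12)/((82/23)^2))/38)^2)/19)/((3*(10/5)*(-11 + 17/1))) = 12471653145125/4453218487296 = 2.80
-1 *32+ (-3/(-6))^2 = -127/4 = -31.75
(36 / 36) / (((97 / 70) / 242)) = 16940 / 97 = 174.64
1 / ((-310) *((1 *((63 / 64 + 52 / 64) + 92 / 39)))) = -1248 / 1607815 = -0.00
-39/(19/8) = -16.42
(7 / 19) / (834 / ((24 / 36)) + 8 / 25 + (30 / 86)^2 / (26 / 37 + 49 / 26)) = 42388325 / 143974813813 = 0.00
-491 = -491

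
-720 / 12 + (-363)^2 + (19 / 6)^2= 4741885 / 36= 131719.03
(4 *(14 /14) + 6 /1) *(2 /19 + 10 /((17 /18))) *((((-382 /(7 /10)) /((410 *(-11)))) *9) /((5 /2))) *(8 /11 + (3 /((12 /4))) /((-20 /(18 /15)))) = 792376488 /25492775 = 31.08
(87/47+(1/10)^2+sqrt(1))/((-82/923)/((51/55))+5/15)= 210996877/17516900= 12.05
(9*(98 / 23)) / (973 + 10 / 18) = 3969 / 100763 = 0.04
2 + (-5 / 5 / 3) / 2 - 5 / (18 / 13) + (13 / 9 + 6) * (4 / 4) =17 / 3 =5.67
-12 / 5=-2.40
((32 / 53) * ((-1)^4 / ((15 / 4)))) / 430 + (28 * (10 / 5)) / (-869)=-9516184 / 148533825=-0.06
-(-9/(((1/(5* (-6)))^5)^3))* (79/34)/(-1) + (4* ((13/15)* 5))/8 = 30606218631000000000000221/102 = 300060966970588235294119.80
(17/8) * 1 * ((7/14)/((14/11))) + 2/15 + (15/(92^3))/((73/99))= 5778726571/5968643520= 0.97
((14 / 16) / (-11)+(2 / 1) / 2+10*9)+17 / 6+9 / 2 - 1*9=23563 / 264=89.25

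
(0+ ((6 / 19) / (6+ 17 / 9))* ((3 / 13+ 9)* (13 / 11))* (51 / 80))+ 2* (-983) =-29169343 / 14839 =-1965.72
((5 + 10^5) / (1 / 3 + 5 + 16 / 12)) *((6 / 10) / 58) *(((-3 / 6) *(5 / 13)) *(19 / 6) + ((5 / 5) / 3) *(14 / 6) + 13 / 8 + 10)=220791039 / 120640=1830.16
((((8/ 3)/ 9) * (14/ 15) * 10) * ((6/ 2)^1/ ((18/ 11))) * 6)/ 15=2464/ 1215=2.03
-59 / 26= -2.27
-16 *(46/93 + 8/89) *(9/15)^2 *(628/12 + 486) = -25002784/13795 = -1812.45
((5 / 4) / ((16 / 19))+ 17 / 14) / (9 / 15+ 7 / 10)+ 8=2257 / 224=10.08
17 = 17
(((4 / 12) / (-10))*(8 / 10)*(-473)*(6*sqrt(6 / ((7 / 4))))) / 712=473*sqrt(42) / 15575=0.20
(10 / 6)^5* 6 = 6250 / 81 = 77.16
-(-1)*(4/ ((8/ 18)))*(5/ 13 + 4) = 513/ 13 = 39.46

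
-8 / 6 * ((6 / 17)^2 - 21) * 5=40220 / 289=139.17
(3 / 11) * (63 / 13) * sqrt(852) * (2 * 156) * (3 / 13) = 27216 * sqrt(213) / 143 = 2777.65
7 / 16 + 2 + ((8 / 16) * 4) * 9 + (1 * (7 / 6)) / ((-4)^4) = 31399 / 1536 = 20.44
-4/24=-1/6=-0.17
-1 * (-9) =9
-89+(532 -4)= 439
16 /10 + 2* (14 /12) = 59 /15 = 3.93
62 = 62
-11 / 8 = -1.38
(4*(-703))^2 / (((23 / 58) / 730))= 334796944960 / 23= 14556388911.30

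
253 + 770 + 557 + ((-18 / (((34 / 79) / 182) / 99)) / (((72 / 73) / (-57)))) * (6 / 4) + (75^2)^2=13187628293 / 136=96967855.10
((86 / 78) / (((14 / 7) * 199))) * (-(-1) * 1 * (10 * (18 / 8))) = 645 / 10348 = 0.06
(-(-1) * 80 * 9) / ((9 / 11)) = 880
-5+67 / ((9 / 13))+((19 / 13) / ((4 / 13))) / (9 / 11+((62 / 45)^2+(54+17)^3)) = 26341236433361 / 287011009224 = 91.78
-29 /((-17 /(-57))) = -1653 /17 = -97.24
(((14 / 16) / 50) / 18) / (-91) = -1 / 93600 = -0.00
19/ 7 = 2.71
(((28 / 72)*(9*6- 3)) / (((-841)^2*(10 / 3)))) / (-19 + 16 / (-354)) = -0.00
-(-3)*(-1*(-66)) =198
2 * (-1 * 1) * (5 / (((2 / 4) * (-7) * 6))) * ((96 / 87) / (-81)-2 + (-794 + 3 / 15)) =-18693662 / 49329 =-378.96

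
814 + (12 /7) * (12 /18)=5706 /7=815.14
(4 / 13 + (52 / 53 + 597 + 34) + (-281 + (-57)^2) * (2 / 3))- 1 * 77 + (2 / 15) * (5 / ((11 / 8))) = 57625570 / 22737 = 2534.44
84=84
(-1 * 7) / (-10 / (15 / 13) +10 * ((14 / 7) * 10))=-0.04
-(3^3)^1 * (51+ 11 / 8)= -11313 / 8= -1414.12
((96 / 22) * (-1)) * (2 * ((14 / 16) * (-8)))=672 / 11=61.09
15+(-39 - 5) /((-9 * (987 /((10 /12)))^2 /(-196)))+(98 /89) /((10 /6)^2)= 55163689277 /3583053225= 15.40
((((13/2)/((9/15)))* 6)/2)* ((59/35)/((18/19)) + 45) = 383123/252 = 1520.33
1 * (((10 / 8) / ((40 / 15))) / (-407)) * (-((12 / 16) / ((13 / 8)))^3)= 405 / 3576716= 0.00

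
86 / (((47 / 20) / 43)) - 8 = 73584 / 47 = 1565.62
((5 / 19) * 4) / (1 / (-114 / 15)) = -8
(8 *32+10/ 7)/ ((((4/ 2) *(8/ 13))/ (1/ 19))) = 11713/ 1064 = 11.01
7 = 7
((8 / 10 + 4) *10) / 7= 48 / 7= 6.86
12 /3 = 4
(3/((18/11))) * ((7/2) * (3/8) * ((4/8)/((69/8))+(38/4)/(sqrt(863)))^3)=401277415/9072104544+918967357 * sqrt(863)/302578791168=0.13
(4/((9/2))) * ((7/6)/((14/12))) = 8/9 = 0.89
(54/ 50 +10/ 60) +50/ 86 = 11791/ 6450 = 1.83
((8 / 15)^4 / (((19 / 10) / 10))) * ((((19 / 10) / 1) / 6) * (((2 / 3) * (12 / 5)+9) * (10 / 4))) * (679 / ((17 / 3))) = 73701376 / 172125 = 428.19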